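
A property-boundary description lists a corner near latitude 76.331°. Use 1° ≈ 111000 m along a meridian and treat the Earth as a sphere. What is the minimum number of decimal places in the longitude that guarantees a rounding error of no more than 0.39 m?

5

At 76.331° one degree of longitude covers 111000 × cos 76.331° ≈ 111000 × 0.2363 ≈ 26230.7 m.
N decimal places → at most half a unit in the last place, 0.5 × 10⁻ᴺ° = 26230.7/2 × 10⁻ᴺ m.
Setting 13115.3 × 10⁻ᴺ ≤ 0.39 gives 10ᴺ ≥ 3.363e+04, i.e. N ≥ 4.53.
So 5 decimal places suffice (0.131 m); 4 would allow up to 1.31 m.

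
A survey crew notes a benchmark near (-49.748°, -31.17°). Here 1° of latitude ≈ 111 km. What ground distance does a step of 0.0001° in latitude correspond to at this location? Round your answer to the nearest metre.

Along a meridian 0.0001° is 0.0001 × 111000 = 11.1 m.

11 metres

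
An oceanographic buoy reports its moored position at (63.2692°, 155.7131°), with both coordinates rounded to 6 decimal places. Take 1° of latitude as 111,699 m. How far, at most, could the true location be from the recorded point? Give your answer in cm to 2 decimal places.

6.12 cm

Rounding to 6 decimal places leaves each coordinate within ±5e-07° of the true value.
Latitude error → 5e-07 × 111699 = 0.0558495 m along the meridian.
E–W at 63.2692°: 5e-07° × 111699 × cos 63.2692° = 5e-07 × 111699 × 0.4498 ≈ 0.0251211 m.
Combining orthogonally: (0.0558495² + 0.0251211²)^½ ≈ 0.0612392 m.
That is 0.0612392 m = 6.1239 cm.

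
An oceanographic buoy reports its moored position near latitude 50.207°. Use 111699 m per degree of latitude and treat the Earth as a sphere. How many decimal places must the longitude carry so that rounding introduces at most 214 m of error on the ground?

At 50.207° one degree of longitude covers 111699 × cos 50.207° ≈ 111699 × 0.6400 ≈ 71489.1 m.
With N decimal places the half-ulp bound is 0.5·10⁻ᴺ°, or 0.5·10⁻ᴺ × 71489.1 m on the ground.
Need 0.5 × 71489.1 × 10⁻ᴺ ≤ 214 → 10⁻ᴺ ≤ 5.987e-03, so N ≥ 2.22.
N = 2 would give 357 m (too coarse); N = 3 gives 35.7 m ≤ 214 m.

3 decimal places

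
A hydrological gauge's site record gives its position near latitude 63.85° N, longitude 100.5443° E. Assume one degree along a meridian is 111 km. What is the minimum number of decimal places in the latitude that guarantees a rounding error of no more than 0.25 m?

6 decimal places

One degree of latitude covers 111000 m.
N decimal places → at most half a unit in the last place, 0.5 × 10⁻ᴺ° = 111000/2 × 10⁻ᴺ m.
Setting 55500 × 10⁻ᴺ ≤ 0.25 gives 10ᴺ ≥ 2.22e+05, i.e. N ≥ 5.35.
So 6 decimal places suffice (0.0555 m); 5 would allow up to 0.555 m.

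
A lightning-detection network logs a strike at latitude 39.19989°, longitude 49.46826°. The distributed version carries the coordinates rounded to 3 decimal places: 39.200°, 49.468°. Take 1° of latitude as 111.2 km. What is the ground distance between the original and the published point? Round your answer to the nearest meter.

26 meters

The latitude changed by -0.00011° and the longitude by +0.00026°.
North–south shift: -0.00011 × 111200 = -12.232 m.
East–west at this latitude: 0.00026° × 111200 × cos 39.2° ≈ 0.00026 × 86173.8 = 22.4052 m.
Combined displacement = (12.232² + 22.4052²)^½ ≈ 25.5267 m.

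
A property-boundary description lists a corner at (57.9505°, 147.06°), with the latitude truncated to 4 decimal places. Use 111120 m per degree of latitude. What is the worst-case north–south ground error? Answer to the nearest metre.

Truncating at 4 decimal places can drop up to a full unit in the last place, so the latitude may be off by as much as 0.0001°.
So the N–S error is at most 0.0001 × 111120 = 11.112 m.

11 metres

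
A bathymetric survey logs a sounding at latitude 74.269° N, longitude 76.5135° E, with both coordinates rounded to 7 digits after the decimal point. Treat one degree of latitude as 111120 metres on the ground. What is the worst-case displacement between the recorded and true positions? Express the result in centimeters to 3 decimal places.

Rounding to 7 decimal places leaves each coordinate within ±5e-08° of the true value.
Latitude error → 5e-08 × 111120 = 0.005556 m along the meridian.
East–west component at 74.269°: 5e-08° × 111120 × cos 74.269° ≈ 5e-08 × 30127 ≈ 0.00150635 m.
The two errors are perpendicular, so the maximum displacement is √(0.005556² + 0.00150635²) ≈ 0.00575658 m.
That is 0.00575658 m = 0.57566 cm.

0.576 centimeters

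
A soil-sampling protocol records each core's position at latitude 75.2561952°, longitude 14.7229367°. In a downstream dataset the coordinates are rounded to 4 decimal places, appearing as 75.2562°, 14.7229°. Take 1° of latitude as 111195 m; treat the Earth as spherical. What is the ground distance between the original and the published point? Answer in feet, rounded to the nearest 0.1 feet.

The latitude changed by -0.0000048° and the longitude by +0.0000367°.
N–S: -0.0000048° × 111195 m/° = -0.533736 m.
E–W at 75.2562°: 0.0000367° × 111195 × cos 75.2562° = 0.0000367 × 111195 × 0.2545 ≈ 1.03857 m.
Combined displacement = (0.533736² + 1.03857²)^½ ≈ 1.16769 m.
In feet: 1.16769 m ÷ 0.3048 ≈ 3.831 ft.

3.8 feet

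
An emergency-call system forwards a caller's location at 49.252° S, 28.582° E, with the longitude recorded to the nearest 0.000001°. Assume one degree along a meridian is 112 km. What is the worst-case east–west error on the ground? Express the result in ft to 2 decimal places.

Rounding to 6 decimal places leaves the longitude within ±5e-07° of the true value.
Parallels shrink by cos φ, so at 49.252° a degree of longitude is 112000 × 0.6527 ≈ 73106.1 m.
So at most 5e-07° × 73106.1 ≈ 0.0365531 m east–west.
Converting: 0.0365531 m × 3.2808 ft/m ≈ 0.11992 ft.

0.12 ft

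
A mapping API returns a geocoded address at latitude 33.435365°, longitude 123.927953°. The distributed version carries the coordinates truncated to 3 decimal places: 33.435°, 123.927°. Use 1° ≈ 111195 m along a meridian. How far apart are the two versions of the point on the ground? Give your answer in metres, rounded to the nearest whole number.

Δlat = 33.435365 − 33.435 = +0.000365°; Δlon = 123.927953 − 123.927 = +0.000953°.
North–south shift: 0.000365 × 111195 = 40.5862 m.
E–W at 33.435°: 0.000953° × 111195 × cos 33.435° = 0.000953 × 111195 × 0.8345 ≈ 88.4322 m.
Combined displacement = (40.5862² + 88.4322²)^½ ≈ 97.301 m.

97 metres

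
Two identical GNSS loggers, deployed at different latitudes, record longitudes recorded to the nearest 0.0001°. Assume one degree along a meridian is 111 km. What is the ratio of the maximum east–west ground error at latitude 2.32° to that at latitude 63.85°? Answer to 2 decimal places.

2.27

Rounding to 4 decimal places leaves the longitude within ±5e-05° of the true value.
Error at 2.32° = 5e-05° × 111000 × cos 2.32° ≈ 5.55 × 0.9992 = 5.5455 m.
At 63.85°: 5e-05° × 111000 × cos 63.85° = 5e-05 × 111000 × 0.4407 ≈ 2.446 m.
Ratio: 5.5455 / 2.446 = cos 2.32° / cos 63.85° ≈ 2.2671.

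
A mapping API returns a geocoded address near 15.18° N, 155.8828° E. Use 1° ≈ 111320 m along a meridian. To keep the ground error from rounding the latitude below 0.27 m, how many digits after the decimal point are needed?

One degree of latitude covers 111320 m.
Rounding to N decimal places gives at most 0.5 × 10⁻ᴺ degrees of error, i.e. 0.5 × 10⁻ᴺ × 111320 m.
Setting 55660 × 10⁻ᴺ ≤ 0.27 gives 10ᴺ ≥ 2.061e+05, i.e. N ≥ 5.31.
So 6 decimal places suffice (0.0557 m); 5 would allow up to 0.557 m.

6 decimal places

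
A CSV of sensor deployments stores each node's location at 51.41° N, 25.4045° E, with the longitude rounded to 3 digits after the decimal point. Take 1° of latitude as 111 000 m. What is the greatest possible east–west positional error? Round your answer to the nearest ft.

Rounding to 3 decimal places leaves the longitude within ±0.0005° of the true value.
One degree of longitude at 51.41° is 111000 × cos 51.41° ≈ 111000 × 0.6237 = 69235.5 m.
So at most 0.0005° × 69235.5 ≈ 34.6177 m east–west.
In feet: 34.6177 m ÷ 0.3048 ≈ 113.58 ft.

114 ft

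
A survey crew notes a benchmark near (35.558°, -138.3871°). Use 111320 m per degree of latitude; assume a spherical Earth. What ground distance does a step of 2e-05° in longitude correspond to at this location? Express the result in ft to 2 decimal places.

2e-05° of longitude at 35.558° is 2e-05 × 111320 × cos 35.558° ≈ 2e-05 × 90561.9 = 1.81124 m.
In feet: 1.81124 m ÷ 0.3048 ≈ 5.9424 ft.

5.94 ft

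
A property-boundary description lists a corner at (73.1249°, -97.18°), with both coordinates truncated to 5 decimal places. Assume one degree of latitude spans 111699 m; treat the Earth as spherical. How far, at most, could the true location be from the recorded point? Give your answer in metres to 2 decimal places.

Truncating at 5 decimal places can drop up to a full unit in the last place, so each coordinate may be off by as much as 1e-05°.
N–S: 1e-05° × 111699 m/° = 1.11699 m.
E–W at 73.1249°: 1e-05° × 111699 × cos 73.1249° = 1e-05 × 111699 × 0.2903 ≈ 0.324247 m.
Worst case both components are at the extreme and orthogonal: √(1.11699² + 0.324247²) ≈ 1.1631 m.

1.16 metres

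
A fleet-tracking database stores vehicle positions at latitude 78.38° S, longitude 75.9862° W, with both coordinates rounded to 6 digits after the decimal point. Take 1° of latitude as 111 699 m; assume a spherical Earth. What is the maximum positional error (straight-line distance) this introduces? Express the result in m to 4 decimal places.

0.0570 m

Rounding to 6 decimal places leaves each coordinate within ±5e-07° of the true value.
North–south component: 5e-07° × 111699 = 0.0558495 m.
Longitude error → 5e-07 × 111699 × cos 78.38° = 5e-07 × 111699 × 0.2014 ≈ 0.0112492 m.
Combining orthogonally: (0.0558495² + 0.0112492²)^½ ≈ 0.0569711 m.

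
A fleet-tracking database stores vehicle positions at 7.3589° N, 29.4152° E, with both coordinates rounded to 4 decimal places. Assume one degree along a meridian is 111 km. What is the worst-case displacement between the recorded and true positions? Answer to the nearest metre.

8 metres

Rounding to 4 decimal places leaves each coordinate within ±5e-05° of the true value.
N–S: 5e-05° × 111000 m/° = 5.55 m.
East–west component at 7.3589°: 5e-05° × 111000 × cos 7.3589° ≈ 5e-05 × 110086 ≈ 5.50429 m.
Combining orthogonally: (5.55² + 5.50429²)^½ ≈ 7.81663 m.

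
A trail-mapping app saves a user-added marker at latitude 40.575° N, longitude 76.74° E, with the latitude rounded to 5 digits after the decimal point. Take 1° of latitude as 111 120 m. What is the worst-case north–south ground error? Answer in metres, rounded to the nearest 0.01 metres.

Rounding to 5 decimal places leaves the latitude within ±5e-06° of the true value.
Along the meridian that is 5e-06° × 111120 m/° = 0.5556 m.

0.56 metres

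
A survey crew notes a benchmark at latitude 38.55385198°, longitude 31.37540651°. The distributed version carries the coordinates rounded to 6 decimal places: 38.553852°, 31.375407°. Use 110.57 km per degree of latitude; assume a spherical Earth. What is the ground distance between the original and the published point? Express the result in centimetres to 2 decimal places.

The latitude changed by -0.00000002° and the longitude by -0.00000049°.
North–south shift: -0.00000002 × 110570 = -0.0022114 m.
E–W at 38.5539°: -0.00000049° × 110570 × cos 38.5539° = -0.00000049 × 110570 × 0.7820 ≈ -0.0423694 m.
Hypotenuse of the two orthogonal shifts: √(0.0022114² + 0.0423694²) = 0.0424271 m.
That is 0.0424271 m = 4.2427 cm.

4.24 centimetres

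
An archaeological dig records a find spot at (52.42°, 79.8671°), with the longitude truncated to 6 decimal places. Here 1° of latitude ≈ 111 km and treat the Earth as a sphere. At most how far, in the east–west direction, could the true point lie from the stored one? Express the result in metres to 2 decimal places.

Truncating at 6 decimal places can drop up to a full unit in the last place, so the longitude may be off by as much as 1e-06°.
One degree of longitude at 52.42° is 111000 × cos 52.42° ≈ 111000 × 0.6099 = 67695.4 m.
Maximum E–W displacement: 1e-06 × 67695.4 = 0.0676954 m.

0.07 metres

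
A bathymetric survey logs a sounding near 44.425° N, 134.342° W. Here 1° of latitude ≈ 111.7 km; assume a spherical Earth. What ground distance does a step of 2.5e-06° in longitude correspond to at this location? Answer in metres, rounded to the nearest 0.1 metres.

At 44.425° a degree of longitude is 111700 × cos 44.425° ≈ 79772.5 m, so 2.5e-06° corresponds to 0.199431 m.

0.2 metres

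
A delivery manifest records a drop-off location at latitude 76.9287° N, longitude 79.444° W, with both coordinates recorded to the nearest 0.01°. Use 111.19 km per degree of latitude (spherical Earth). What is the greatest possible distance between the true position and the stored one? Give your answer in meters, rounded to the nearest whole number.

570 meters

Rounding to 2 decimal places leaves each coordinate within ±0.005° of the true value.
Latitude error → 0.005 × 111190 = 555.95 m along the meridian.
East–west component at 76.9287°: 0.005° × 111190 × cos 76.9287° ≈ 0.005 × 25147.1 ≈ 125.736 m.
The two errors are perpendicular, so the maximum displacement is √(555.95² + 125.736²) ≈ 569.991 m.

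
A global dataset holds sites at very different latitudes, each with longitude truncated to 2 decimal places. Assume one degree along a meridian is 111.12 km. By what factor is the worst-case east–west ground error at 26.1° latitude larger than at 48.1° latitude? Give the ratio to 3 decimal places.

1.345

Truncating at 2 decimal places can drop up to a full unit in the last place, so the longitude may be off by as much as 0.01°.
Error at 26.1° = 0.01° × 111120 × cos 26.1° ≈ 1111.2 × 0.8980 = 997.89 m.
At 48.1°: 0.01° × 111120 × cos 48.1° = 0.01 × 111120 × 0.6678 ≈ 742.1 m.
The ratio reduces to cos 26.1° / cos 48.1° = 0.8980/0.6678 ≈ 1.3447.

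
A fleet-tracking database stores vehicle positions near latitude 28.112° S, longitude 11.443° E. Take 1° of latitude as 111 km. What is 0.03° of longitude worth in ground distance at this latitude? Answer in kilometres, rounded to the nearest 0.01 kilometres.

2.94 kilometres

0.03° of longitude at 28.112° is 0.03 × 111000 × cos 28.112° ≈ 0.03 × 97905.1 = 2937.15 m.
That is 2937.15 m = 2.9372 km.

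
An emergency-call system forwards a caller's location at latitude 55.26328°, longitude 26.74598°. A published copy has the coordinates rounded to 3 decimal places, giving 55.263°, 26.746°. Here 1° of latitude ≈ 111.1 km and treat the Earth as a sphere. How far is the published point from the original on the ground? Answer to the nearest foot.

102 feet

The latitude changed by +0.00028° and the longitude by -0.00002°.
N–S: 0.00028° × 111100 m/° = 31.108 m.
E–W at 55.263°: -0.00002° × 111100 × cos 55.263° = -0.00002 × 111100 × 0.5698 ≈ -1.26612 m.
Combined displacement = (31.108² + 1.26612²)^½ ≈ 31.1338 m.
In feet: 31.1338 m ÷ 0.3048 ≈ 102.14 ft.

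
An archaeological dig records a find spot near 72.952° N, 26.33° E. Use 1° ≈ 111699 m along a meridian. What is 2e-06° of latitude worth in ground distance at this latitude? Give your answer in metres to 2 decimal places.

0.22 metres

Along a meridian 2e-06° is 2e-06 × 111699 = 0.223398 m.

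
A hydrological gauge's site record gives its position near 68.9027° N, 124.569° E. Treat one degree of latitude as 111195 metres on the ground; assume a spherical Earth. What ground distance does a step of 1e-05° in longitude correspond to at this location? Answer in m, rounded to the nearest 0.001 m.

0.400 m

One degree of longitude here spans 111195 × cos 68.9027° = 111195 × 0.3600 ≈ 40025 m; 1e-05° of that is 0.40025 m.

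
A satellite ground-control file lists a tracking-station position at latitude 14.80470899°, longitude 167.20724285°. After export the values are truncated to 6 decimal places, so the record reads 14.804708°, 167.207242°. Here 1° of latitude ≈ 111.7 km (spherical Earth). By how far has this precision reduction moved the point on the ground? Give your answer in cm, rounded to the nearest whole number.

Δlat = 14.80470899 − 14.804708 = +0.00000099°; Δlon = 167.20724285 − 167.207242 = +0.00000085°.
N–S: 0.00000099° × 111700 m/° = 0.110583 m.
East–west at this latitude: 0.00000085° × 111700 × cos 14.8047° ≈ 0.00000085 × 107992 = 0.0917931 m.
Hypotenuse of the two orthogonal shifts: √(0.110583² + 0.0917931²) = 0.143717 m.
That is 0.143717 m = 14.372 cm.

14 cm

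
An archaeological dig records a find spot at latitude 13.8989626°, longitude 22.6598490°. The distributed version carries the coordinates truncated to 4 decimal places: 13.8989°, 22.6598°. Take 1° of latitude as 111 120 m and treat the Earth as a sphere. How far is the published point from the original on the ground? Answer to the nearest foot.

Δlat = 13.8989626 − 13.8989 = +0.0000626°; Δlon = 22.6598490 − 22.6598 = +0.0000490°.
North–south shift: 0.0000626 × 111120 = 6.95611 m.
East–west at this latitude: 0.0000490° × 111120 × cos 13.8989° ≈ 0.0000490 × 107867 = 5.28546 m.
Distance: √(6.95611² + 5.28546²) ≈ 8.73634 m.
In feet: 8.73634 m ÷ 0.3048 ≈ 28.663 ft.

29 feet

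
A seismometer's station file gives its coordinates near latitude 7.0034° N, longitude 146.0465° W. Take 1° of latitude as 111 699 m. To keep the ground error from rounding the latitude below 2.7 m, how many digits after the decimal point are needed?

5 decimal places

One degree of latitude covers 111699 m.
N decimal places → at most half a unit in the last place, 0.5 × 10⁻ᴺ° = 111699/2 × 10⁻ᴺ m.
Need 0.5 × 111699 × 10⁻ᴺ ≤ 2.7 → 10⁻ᴺ ≤ 4.834e-05, so N ≥ 4.32.
So 5 decimal places suffice (0.558 m); 4 would allow up to 5.58 m.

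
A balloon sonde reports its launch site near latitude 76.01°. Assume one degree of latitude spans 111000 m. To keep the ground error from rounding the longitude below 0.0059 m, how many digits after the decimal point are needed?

At 76.01° one degree of longitude covers 111000 × cos 76.01° ≈ 111000 × 0.2418 ≈ 26834.5 m.
With N decimal places the half-ulp bound is 0.5·10⁻ᴺ°, or 0.5·10⁻ᴺ × 26834.5 m on the ground.
Setting 13417.3 × 10⁻ᴺ ≤ 0.0059 gives 10ᴺ ≥ 2.274e+06, i.e. N ≥ 6.36.
N = 6 would give 0.0134 m (too coarse); N = 7 gives 0.00134 m ≤ 0.0059 m.

7 decimal places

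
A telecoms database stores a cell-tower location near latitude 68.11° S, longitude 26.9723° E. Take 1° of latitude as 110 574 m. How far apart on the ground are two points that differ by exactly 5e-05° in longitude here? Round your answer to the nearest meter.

2 meters

5e-05° of longitude at 68.11° is 5e-05 × 110574 × cos 68.11° ≈ 5e-05 × 41224.8 = 2.06124 m.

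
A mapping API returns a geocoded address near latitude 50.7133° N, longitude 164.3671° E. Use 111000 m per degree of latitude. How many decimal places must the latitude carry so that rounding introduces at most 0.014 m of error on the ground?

One degree of latitude covers 111000 m.
Rounding to N decimal places gives at most 0.5 × 10⁻ᴺ degrees of error, i.e. 0.5 × 10⁻ᴺ × 111000 m.
Setting 55500 × 10⁻ᴺ ≤ 0.014 gives 10ᴺ ≥ 3.964e+06, i.e. N ≥ 6.60.
So 7 decimal places suffice (0.00555 m); 6 would allow up to 0.0555 m.

7 decimal places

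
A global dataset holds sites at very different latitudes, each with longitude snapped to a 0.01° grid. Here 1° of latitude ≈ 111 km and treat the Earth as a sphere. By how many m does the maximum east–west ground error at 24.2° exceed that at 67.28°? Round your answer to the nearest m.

292 m

With a 0.01° grid the true value lies within half a step, ±0.01°/2 = ±0.005°, of the stored one.
At 24.2°: 0.005° × 111000 × cos 24.2° = 0.005 × 111000 × 0.9121 ≈ 506.23 m.
At 67.28°: 0.005° × 111000 × cos 67.28° = 0.005 × 111000 × 0.3862 ≈ 214.36 m.
Difference: 506.23 − 214.36 = 291.87 m.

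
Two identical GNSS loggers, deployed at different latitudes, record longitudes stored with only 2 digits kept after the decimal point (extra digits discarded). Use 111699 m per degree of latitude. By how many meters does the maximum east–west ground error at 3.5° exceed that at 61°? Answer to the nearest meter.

Truncating at 2 decimal places can drop up to a full unit in the last place, so the longitude may be off by as much as 0.01°.
At 3.5°: 0.01° × 111699 × cos 3.5° = 0.01 × 111699 × 0.9981 ≈ 1114.9 m.
At 61°: 0.01° × 111699 × cos 61° = 0.01 × 111699 × 0.4848 ≈ 541.53 m.
So the lower-latitude error exceeds the higher by 1114.9 − 541.53 = 573.38 m.

573 meters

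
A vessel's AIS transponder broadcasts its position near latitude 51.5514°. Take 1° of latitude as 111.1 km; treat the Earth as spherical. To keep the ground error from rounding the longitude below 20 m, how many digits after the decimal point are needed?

At 51.5514° one degree of longitude covers 111100 × cos 51.5514° ≈ 111100 × 0.6218 ≈ 69083.3 m.
With N decimal places the half-ulp bound is 0.5·10⁻ᴺ°, or 0.5·10⁻ᴺ × 69083.3 m on the ground.
Setting 34541.7 × 10⁻ᴺ ≤ 20 gives 10ᴺ ≥ 1727, i.e. N ≥ 3.24.
At 3 places the error can reach 34.5 m, but 4 places keeps it to 3.45 m.

4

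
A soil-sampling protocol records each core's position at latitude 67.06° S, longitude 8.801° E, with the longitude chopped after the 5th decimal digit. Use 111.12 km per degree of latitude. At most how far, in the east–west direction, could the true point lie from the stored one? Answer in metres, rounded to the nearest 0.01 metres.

0.43 metres

Truncating at 5 decimal places can drop up to a full unit in the last place, so the longitude may be off by as much as 1e-05°.
At latitude 67.06° a degree of longitude spans 111120 m × cos 67.06° = 111120 × 0.3898 ≈ 43310.9 m.
Maximum E–W displacement: 1e-05 × 43310.9 = 0.433109 m.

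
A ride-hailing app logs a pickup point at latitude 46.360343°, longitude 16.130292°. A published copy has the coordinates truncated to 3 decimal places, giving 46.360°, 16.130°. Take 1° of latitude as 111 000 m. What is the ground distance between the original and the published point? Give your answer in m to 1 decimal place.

44.2 m

Δlat = 46.360343 − 46.360 = +0.000343°; Δlon = 16.130292 − 16.130 = +0.000292°.
North–south shift: 0.000343 × 111000 = 38.073 m.
East–west at this latitude: 0.000292° × 111000 × cos 46.36° ≈ 0.000292 × 76603.9 = 22.3683 m.
Hypotenuse of the two orthogonal shifts: √(38.073² + 22.3683²) = 44.1576 m.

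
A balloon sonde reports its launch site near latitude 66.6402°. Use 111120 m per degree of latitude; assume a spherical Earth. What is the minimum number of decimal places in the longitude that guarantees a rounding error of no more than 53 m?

3 decimal places

At 66.6402° one degree of longitude covers 111120 × cos 66.6402° ≈ 111120 × 0.3965 ≈ 44059.5 m.
Rounding to N decimal places gives at most 0.5 × 10⁻ᴺ degrees of error, i.e. 0.5 × 10⁻ᴺ × 44059.5 m.
Setting 22029.8 × 10⁻ᴺ ≤ 53 gives 10ᴺ ≥ 415.7, i.e. N ≥ 2.62.
At 2 places the error can reach 220 m, but 3 places keeps it to 22 m.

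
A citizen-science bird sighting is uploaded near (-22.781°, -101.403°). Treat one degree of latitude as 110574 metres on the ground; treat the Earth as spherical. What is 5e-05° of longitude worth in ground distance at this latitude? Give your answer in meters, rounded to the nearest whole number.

5 meters

At 22.781° a degree of longitude is 110574 × cos 22.781° ≈ 101948 m, so 5e-05° corresponds to 5.09741 m.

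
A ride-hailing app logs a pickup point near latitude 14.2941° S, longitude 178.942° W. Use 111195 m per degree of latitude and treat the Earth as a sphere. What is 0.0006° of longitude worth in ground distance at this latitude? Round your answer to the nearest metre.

One degree of longitude here spans 111195 × cos 14.2941° = 111195 × 0.9690 ≈ 107753 m; 0.0006° of that is 64.6515 m.

65 metres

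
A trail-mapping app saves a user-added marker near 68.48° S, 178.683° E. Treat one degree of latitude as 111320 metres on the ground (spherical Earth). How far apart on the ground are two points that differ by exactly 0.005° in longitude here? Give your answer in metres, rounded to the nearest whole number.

204 metres

0.005° of longitude at 68.48° is 0.005 × 111320 × cos 68.48° ≈ 0.005 × 40835.1 = 204.175 m.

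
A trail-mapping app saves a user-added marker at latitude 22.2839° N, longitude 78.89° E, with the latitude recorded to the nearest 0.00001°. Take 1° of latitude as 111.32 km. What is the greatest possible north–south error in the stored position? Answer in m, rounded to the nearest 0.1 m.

0.6 m

Rounding to 5 decimal places leaves the latitude within ±5e-06° of the true value.
Along the meridian that is 5e-06° × 111320 m/° = 0.5566 m.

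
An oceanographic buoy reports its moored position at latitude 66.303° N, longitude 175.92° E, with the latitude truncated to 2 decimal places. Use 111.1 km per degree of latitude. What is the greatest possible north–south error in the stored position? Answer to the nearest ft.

3645 ft

Truncating at 2 decimal places can drop up to a full unit in the last place, so the latitude may be off by as much as 0.01°.
So the N–S error is at most 0.01 × 111100 = 1111 m.
Converting: 1111 m × 3.2808 ft/m ≈ 3645 ft.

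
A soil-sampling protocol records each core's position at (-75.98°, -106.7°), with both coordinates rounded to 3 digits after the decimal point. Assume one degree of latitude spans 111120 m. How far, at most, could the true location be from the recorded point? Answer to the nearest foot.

188 feet

Rounding to 3 decimal places leaves each coordinate within ±0.0005° of the true value.
North–south component: 0.0005° × 111120 = 55.56 m.
E–W at 75.98°: 0.0005° × 111120 × cos 75.98° = 0.0005 × 111120 × 0.2423 ≈ 13.46 m.
Combining orthogonally: (55.56² + 13.46²)^½ ≈ 57.1672 m.
Converting: 57.1672 m × 3.2808 ft/m ≈ 187.56 ft.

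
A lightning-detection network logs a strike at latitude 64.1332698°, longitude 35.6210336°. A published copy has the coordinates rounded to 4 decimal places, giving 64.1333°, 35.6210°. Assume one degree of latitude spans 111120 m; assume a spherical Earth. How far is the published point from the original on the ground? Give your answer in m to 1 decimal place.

3.7 m

The latitude changed by -0.0000302° and the longitude by +0.0000336°.
N–S: -0.0000302° × 111120 m/° = -3.35582 m.
E–W at 64.1333°: 0.0000336° × 111120 × cos 64.1333° = 0.0000336 × 111120 × 0.4363 ≈ 1.6289 m.
Combined displacement = (3.35582² + 1.6289²)^½ ≈ 3.73027 m.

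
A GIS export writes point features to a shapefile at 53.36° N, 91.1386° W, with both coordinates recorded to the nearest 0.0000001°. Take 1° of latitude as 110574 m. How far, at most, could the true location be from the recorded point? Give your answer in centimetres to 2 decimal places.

Rounding to 7 decimal places leaves each coordinate within ±5e-08° of the true value.
Latitude error → 5e-08 × 110574 = 0.0055287 m along the meridian.
E–W at 53.36°: 5e-08° × 110574 × cos 53.36° = 5e-08 × 110574 × 0.5968 ≈ 0.00329945 m.
The two errors are perpendicular, so the maximum displacement is √(0.0055287² + 0.00329945²) ≈ 0.00643839 m.
That is 0.00643839 m = 0.64384 cm.

0.64 centimetres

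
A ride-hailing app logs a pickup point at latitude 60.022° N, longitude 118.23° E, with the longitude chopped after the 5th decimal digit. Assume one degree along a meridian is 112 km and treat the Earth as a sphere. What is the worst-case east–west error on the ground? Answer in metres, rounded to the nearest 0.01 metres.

Truncating at 5 decimal places can drop up to a full unit in the last place, so the longitude may be off by as much as 1e-05°.
At latitude 60.022° a degree of longitude spans 112000 m × cos 60.022° = 112000 × 0.4997 ≈ 55962.8 m.
East–west error: 1e-05° × 55962.8 m/° ≈ 0.559628 m.

0.56 metres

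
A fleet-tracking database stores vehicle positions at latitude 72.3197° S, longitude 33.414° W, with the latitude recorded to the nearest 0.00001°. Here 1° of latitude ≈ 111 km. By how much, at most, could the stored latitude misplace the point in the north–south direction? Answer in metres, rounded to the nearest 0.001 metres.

0.555 metres

Rounding to 5 decimal places leaves the latitude within ±5e-06° of the true value.
North–south distance: 5e-06° × 111000 m/° = 0.555 m.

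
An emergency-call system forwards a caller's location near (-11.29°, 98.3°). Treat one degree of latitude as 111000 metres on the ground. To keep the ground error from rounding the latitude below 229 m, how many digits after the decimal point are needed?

3

One degree of latitude covers 111000 m.
With N decimal places the half-ulp bound is 0.5·10⁻ᴺ°, or 0.5·10⁻ᴺ × 111000 m on the ground.
Setting 55500 × 10⁻ᴺ ≤ 229 gives 10ᴺ ≥ 242.4, i.e. N ≥ 2.38.
N = 2 would give 555 m (too coarse); N = 3 gives 55.5 m ≤ 229 m.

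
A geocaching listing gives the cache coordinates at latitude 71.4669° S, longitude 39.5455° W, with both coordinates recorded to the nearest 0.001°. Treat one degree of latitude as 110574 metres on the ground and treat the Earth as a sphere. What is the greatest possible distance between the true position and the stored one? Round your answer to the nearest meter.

58 meters

Rounding to 3 decimal places leaves each coordinate within ±0.0005° of the true value.
North–south component: 0.0005° × 110574 = 55.287 m.
E–W at 71.4669°: 0.0005° × 110574 × cos 71.4669° = 0.0005 × 110574 × 0.3179 ≈ 17.5731 m.
Worst case both components are at the extreme and orthogonal: √(55.287² + 17.5731²) ≈ 58.0126 m.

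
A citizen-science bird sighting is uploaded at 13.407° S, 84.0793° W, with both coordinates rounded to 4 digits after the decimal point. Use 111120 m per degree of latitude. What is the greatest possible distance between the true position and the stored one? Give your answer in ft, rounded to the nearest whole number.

Rounding to 4 decimal places leaves each coordinate within ±5e-05° of the true value.
N–S: 5e-05° × 111120 m/° = 5.556 m.
Longitude error → 5e-05 × 111120 × cos 13.407° = 5e-05 × 111120 × 0.9727 ≈ 5.40459 m.
The two errors are perpendicular, so the maximum displacement is √(5.556² + 5.40459²) ≈ 7.75104 m.
Converting: 7.75104 m × 3.2808 ft/m ≈ 25.43 ft.

25 ft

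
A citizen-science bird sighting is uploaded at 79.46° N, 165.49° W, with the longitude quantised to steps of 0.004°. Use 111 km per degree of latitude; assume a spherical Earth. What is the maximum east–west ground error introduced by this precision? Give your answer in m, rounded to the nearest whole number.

41 m

With a 0.004° grid the true value lies within half a step, ±0.004°/2 = ±0.002°, of the stored one.
At latitude 79.46° a degree of longitude spans 111000 m × cos 79.46° = 111000 × 0.1829 ≈ 20304.3 m.
East–west error: 0.002° × 20304.3 m/° ≈ 40.6087 m.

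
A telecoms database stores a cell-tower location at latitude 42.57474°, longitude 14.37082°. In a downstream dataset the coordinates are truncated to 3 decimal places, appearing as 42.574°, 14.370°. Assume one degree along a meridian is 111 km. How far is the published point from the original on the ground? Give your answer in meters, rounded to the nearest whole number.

Δlat = 42.57474 − 42.574 = +0.00074°; Δlon = 14.37082 − 14.370 = +0.00082°.
N–S: 0.00074° × 111000 m/° = 82.14 m.
East–west at this latitude: 0.00082° × 111000 × cos 42.574° ≈ 0.00082 × 81740.9 = 67.0275 m.
Distance: √(82.14² + 67.0275²) ≈ 106.017 m.

106 meters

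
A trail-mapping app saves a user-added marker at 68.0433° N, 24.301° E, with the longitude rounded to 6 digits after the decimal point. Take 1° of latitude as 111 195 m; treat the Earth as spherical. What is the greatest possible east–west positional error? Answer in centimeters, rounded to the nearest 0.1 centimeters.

Rounding to 6 decimal places leaves the longitude within ±5e-07° of the true value.
One degree of longitude at 68.0433° is 111195 × cos 68.0433° ≈ 111195 × 0.3739 = 41576.5 m.
Maximum E–W displacement: 5e-07 × 41576.5 = 0.0207882 m.
That is 0.0207882 m = 2.0788 cm.

2.1 centimeters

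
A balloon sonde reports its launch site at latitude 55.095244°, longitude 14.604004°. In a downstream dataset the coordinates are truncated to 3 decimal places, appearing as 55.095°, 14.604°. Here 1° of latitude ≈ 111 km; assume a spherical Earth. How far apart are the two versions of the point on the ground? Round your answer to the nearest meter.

27 meters

Δlat = 55.095244 − 55.095 = +0.000244°; Δlon = 14.604004 − 14.604 = +0.000004°.
North–south shift: 0.000244 × 111000 = 27.084 m.
E–W at 55.095°: 0.000004° × 111000 × cos 55.095° = 0.000004 × 111000 × 0.5722 ≈ 0.254065 m.
Distance: √(27.084² + 0.254065²) ≈ 27.0852 m.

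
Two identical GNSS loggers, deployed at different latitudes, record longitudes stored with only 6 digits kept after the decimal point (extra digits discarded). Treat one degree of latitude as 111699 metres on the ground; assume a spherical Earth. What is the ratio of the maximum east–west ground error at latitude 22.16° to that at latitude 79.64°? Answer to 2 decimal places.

Truncating at 6 decimal places can drop up to a full unit in the last place, so the longitude may be off by as much as 1e-06°.
At 22.16°: 1e-06° × 111699 × cos 22.16° = 1e-06 × 111699 × 0.9261 ≈ 0.10345 m.
At 79.64°: 1e-06° × 111699 × cos 79.64° = 1e-06 × 111699 × 0.1798 ≈ 0.020087 m.
Ratio: 0.10345 / 0.020087 = cos 22.16° / cos 79.64° ≈ 5.1500.

5.15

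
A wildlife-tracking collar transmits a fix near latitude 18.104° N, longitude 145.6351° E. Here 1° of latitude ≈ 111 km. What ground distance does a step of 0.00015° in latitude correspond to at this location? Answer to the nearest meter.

17 meters

Along a meridian 0.00015° is 0.00015 × 111000 = 16.65 m.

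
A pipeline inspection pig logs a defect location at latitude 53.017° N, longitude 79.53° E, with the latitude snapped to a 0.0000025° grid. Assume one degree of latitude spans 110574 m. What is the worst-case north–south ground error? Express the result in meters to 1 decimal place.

0.1 meters

With a 0.0000025° grid the true value lies within half a step, ±0.0000025°/2 = ±1.25e-06°, of the stored one.
North–south distance: 1.25e-06° × 110574 m/° = 0.138217 m.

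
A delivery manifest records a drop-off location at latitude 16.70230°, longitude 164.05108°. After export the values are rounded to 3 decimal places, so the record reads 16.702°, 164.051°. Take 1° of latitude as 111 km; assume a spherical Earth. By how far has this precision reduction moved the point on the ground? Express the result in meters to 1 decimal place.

34.4 meters

Δlat = 16.70230 − 16.702 = +0.00030°; Δlon = 164.05108 − 164.051 = +0.00008°.
N–S: 0.00030° × 111000 m/° = 33.3 m.
E–W at 16.702°: 0.00008° × 111000 × cos 16.702° = 0.00008 × 111000 × 0.9578 ≈ 8.50537 m.
Hypotenuse of the two orthogonal shifts: √(33.3² + 8.50537²) = 34.369 m.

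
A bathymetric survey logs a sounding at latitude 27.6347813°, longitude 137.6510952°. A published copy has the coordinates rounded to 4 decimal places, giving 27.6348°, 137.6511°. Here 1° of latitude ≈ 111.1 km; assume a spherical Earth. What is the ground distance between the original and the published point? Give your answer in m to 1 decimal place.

2.1 m

The latitude changed by -0.0000187° and the longitude by -0.0000048°.
North–south shift: -0.0000187 × 111100 = -2.07757 m.
East–west at this latitude: -0.0000048° × 111100 × cos 27.6348° ≈ -0.0000048 × 98425.9 = -0.472444 m.
Combined displacement = (2.07757² + 0.472444²)^½ ≈ 2.13061 m.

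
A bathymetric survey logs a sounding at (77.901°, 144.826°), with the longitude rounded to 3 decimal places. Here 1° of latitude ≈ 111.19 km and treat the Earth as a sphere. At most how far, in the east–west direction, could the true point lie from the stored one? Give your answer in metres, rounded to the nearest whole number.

Rounding to 3 decimal places leaves the longitude within ±0.0005° of the true value.
At latitude 77.901° a degree of longitude spans 111190 m × cos 77.901° = 111190 × 0.2096 ≈ 23305.6 m.
East–west error: 0.0005° × 23305.6 m/° ≈ 11.6528 m.

12 metres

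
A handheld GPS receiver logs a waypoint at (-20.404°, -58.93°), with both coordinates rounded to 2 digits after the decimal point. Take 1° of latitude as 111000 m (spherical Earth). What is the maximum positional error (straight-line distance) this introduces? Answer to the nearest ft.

2496 ft

Rounding to 2 decimal places leaves each coordinate within ±0.005° of the true value.
N–S: 0.005° × 111000 m/° = 555 m.
Longitude error → 0.005 × 111000 × cos 20.404° = 0.005 × 111000 × 0.9373 ≈ 520.178 m.
The two errors are perpendicular, so the maximum displacement is √(555² + 520.178²) ≈ 760.664 m.
In feet: 760.664 m ÷ 0.3048 ≈ 2495.6 ft.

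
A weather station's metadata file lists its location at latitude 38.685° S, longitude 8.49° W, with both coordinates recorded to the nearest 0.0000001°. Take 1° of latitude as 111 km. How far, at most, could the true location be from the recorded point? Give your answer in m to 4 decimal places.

0.0070 m

Rounding to 7 decimal places leaves each coordinate within ±5e-08° of the true value.
Latitude error → 5e-08 × 111000 = 0.00555 m along the meridian.
Longitude error → 5e-08 × 111000 × cos 38.685° = 5e-08 × 111000 × 0.7806 ≈ 0.0043323 m.
The two errors are perpendicular, so the maximum displacement is √(0.00555² + 0.0043323²) ≈ 0.00704069 m.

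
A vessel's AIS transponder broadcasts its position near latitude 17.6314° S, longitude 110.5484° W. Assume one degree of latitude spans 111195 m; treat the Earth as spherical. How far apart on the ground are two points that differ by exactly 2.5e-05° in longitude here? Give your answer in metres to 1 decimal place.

2.6 metres

One degree of longitude here spans 111195 × cos 17.6314° = 111195 × 0.9530 ≈ 105972 m; 2.5e-05° of that is 2.64929 m.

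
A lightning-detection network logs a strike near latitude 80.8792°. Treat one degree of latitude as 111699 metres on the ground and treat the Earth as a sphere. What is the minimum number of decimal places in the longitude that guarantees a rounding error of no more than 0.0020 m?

At 80.8792° one degree of longitude covers 111699 × cos 80.8792° ≈ 111699 × 0.1585 ≈ 17706.1 m.
N decimal places → at most half a unit in the last place, 0.5 × 10⁻ᴺ° = 17706.1/2 × 10⁻ᴺ m.
Need 0.5 × 17706.1 × 10⁻ᴺ ≤ 0.0020 → 10⁻ᴺ ≤ 2.259e-07, so N ≥ 6.65.
N = 6 would give 0.00885 m (too coarse); N = 7 gives 0.000885 m ≤ 0.0020 m.

7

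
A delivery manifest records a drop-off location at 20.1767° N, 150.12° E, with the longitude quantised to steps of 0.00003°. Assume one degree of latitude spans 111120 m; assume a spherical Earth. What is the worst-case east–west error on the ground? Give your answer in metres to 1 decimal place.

With a 0.00003° grid the true value lies within half a step, ±0.00003°/2 = ±1.5e-05°, of the stored one.
Parallels shrink by cos φ, so at 20.1767° a degree of longitude is 111120 × 0.9386 ≈ 104301 m.
So at most 1.5e-05° × 104301 ≈ 1.56451 m east–west.

1.6 metres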